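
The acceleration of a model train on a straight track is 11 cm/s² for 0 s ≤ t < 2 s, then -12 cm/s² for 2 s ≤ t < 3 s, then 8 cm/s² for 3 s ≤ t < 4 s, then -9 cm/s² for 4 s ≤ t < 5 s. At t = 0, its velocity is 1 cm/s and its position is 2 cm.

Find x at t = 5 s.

On each constant-a segment, Δv = aΔt and Δx = v₀Δt + ½aΔt²; chain segment to segment.
0–2 s: v starts 1 cm/s; Δx = 1·2 + ½·11·2² = 24 cm; v ends 23 cm/s.
2–3 s: v starts 23 cm/s; Δx = 23·1 + ½·-12·1² = 17 cm; v ends 11 cm/s.
3–4 s: v starts 11 cm/s; Δx = 11·1 + ½·8·1² = 15 cm; v ends 19 cm/s.
4–5 s: v starts 19 cm/s; Δx = 19·1 + ½·-9·1² = 14.5 cm; v ends 10 cm/s.
x(5) = 2 + Σ Δx = 72.5 cm.

72.5 cm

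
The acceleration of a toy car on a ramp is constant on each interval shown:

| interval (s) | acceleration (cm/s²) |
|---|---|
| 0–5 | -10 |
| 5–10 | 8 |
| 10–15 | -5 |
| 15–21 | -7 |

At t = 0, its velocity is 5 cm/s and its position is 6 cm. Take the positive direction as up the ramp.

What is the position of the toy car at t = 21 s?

On each constant-a segment, Δv = aΔt and Δx = v₀Δt + ½aΔt²; chain segment to segment.
0–5 s: v starts 5 cm/s; Δx = 5·5 + ½·-10·5² = -100 cm; v ends -45 cm/s.
5–10 s: v starts -45 cm/s; Δx = -45·5 + ½·8·5² = -125 cm; v ends -5 cm/s.
10–15 s: v starts -5 cm/s; Δx = -5·5 + ½·-5·5² = -87.5 cm; v ends -30 cm/s.
15–21 s: v starts -30 cm/s; Δx = -30·6 + ½·-7·6² = -306 cm; v ends -72 cm/s.
x(21) = 6 + Σ Δx = -612.5 cm.

-612.5 cm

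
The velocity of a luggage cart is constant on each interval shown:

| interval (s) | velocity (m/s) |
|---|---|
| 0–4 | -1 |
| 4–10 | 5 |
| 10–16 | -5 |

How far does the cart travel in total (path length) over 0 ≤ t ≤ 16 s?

64 m

Total distance travelled is ∫|v| dt — sum the magnitudes of each area piece.
0–4 s: |-1| × 4 = 4 m
4–10 s: |5| × 6 = 30 m
10–16 s: |-5| × 6 = 30 m
Total distance = 64 m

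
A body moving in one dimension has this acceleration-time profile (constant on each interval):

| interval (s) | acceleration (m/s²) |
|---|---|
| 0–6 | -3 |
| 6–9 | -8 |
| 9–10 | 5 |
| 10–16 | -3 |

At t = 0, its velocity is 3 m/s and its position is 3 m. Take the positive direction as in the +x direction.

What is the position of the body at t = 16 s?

On each constant-a segment, Δv = aΔt and Δx = v₀Δt + ½aΔt²; chain segment to segment.
0–6 s: v starts 3 m/s; Δx = 3·6 + ½·-3·6² = -36 m; v ends -15 m/s.
6–9 s: v starts -15 m/s; Δx = -15·3 + ½·-8·3² = -81 m; v ends -39 m/s.
9–10 s: v starts -39 m/s; Δx = -39·1 + ½·5·1² = -36.5 m; v ends -34 m/s.
10–16 s: v starts -34 m/s; Δx = -34·6 + ½·-3·6² = -258 m; v ends -52 m/s.
x(16) = 3 + Σ Δx = -408.5 m.

-408.5 m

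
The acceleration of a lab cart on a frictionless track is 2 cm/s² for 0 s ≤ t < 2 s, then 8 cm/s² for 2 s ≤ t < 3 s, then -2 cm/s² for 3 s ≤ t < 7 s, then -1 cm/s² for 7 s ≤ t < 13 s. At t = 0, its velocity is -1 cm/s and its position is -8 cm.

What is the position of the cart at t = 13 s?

On each constant-a segment, Δv = aΔt and Δx = v₀Δt + ½aΔt²; chain segment to segment.
0–2 s: v starts -1 cm/s; Δx = -1·2 + ½·2·2² = 2 cm; v ends 3 cm/s.
2–3 s: v starts 3 cm/s; Δx = 3·1 + ½·8·1² = 7 cm; v ends 11 cm/s.
3–7 s: v starts 11 cm/s; Δx = 11·4 + ½·-2·4² = 28 cm; v ends 3 cm/s.
7–13 s: v starts 3 cm/s; Δx = 3·6 + ½·-1·6² = 0 cm; v ends -3 cm/s.
x(13) = -8 + Σ Δx = 29 cm.

29 cm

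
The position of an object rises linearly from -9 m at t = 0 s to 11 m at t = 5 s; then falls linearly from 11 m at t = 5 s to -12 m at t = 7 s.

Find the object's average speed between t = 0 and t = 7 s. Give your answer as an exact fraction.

Average speed = (total path length)/(elapsed time); on a piecewise-linear x-t graph the path length is Σ|Δx|.
0–5 s: |Δx| = |11 − -9| = 20 m
5–7 s: |Δx| = |-12 − 11| = 23 m
Total path = 43 m; average speed = 43/7 = 43/7 m/s.

43/7 m/s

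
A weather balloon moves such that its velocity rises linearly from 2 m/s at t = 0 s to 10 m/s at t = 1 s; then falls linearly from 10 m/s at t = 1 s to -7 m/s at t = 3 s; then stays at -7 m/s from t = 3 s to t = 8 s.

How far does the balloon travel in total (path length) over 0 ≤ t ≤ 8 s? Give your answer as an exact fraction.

Distance (not displacement) is the total path length: add the absolute areas under v-t.
0–1 s: |½(2 + 10)(1)| = 6 m
1–3 s: v = 0 at t = 37/17 s; triangle areas 100/17 + 49/17 = 149/17 m
3–8 s: |-7| × 5 = 35 m
Total distance = 846/17 m

846/17 m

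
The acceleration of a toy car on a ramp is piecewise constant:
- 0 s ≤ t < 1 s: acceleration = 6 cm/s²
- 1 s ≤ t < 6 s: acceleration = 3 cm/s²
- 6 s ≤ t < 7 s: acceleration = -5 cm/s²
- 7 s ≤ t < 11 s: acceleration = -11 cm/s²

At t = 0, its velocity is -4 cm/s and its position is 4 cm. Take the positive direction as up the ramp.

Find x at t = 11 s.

25 cm

On each constant-a segment, Δv = aΔt and Δx = v₀Δt + ½aΔt²; chain segment to segment.
0–1 s: v starts -4 cm/s; Δx = -4·1 + ½·6·1² = -1 cm; v ends 2 cm/s.
1–6 s: v starts 2 cm/s; Δx = 2·5 + ½·3·5² = 47.5 cm; v ends 17 cm/s.
6–7 s: v starts 17 cm/s; Δx = 17·1 + ½·-5·1² = 14.5 cm; v ends 12 cm/s.
7–11 s: v starts 12 cm/s; Δx = 12·4 + ½·-11·4² = -40 cm; v ends -32 cm/s.
x(11) = 4 + Σ Δx = 25 cm.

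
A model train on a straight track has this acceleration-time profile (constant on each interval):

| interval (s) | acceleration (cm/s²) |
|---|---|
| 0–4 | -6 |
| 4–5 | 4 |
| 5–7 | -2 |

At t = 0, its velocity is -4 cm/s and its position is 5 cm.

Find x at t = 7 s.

-137 cm

On each constant-a segment, Δv = aΔt and Δx = v₀Δt + ½aΔt²; chain segment to segment.
0–4 s: v starts -4 cm/s; Δx = -4·4 + ½·-6·4² = -64 cm; v ends -28 cm/s.
4–5 s: v starts -28 cm/s; Δx = -28·1 + ½·4·1² = -26 cm; v ends -24 cm/s.
5–7 s: v starts -24 cm/s; Δx = -24·2 + ½·-2·2² = -52 cm; v ends -28 cm/s.
x(7) = 5 + Σ Δx = -137 cm.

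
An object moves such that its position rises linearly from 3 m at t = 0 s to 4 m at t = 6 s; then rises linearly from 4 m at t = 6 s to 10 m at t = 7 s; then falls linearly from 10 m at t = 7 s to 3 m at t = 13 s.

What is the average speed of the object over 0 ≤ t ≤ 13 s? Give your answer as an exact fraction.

Average speed = (total path length)/(elapsed time); on a piecewise-linear x-t graph the path length is Σ|Δx|.
0–6 s: |Δx| = |4 − 3| = 1 m
6–7 s: |Δx| = |10 − 4| = 6 m
7–13 s: |Δx| = |3 − 10| = 7 m
Total path = 14 m; average speed = 14/13 = 14/13 m/s.

14/13 m/s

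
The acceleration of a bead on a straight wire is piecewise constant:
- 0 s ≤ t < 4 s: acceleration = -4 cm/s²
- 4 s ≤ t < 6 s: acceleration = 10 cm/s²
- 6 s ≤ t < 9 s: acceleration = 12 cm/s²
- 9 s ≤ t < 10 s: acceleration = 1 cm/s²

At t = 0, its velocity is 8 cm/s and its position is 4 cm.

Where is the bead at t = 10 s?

On each constant-a segment, Δv = aΔt and Δx = v₀Δt + ½aΔt²; chain segment to segment.
0–4 s: v starts 8 cm/s; Δx = 8·4 + ½·-4·4² = 0 cm; v ends -8 cm/s.
4–6 s: v starts -8 cm/s; Δx = -8·2 + ½·10·2² = 4 cm; v ends 12 cm/s.
6–9 s: v starts 12 cm/s; Δx = 12·3 + ½·12·3² = 90 cm; v ends 48 cm/s.
9–10 s: v starts 48 cm/s; Δx = 48·1 + ½·1·1² = 48.5 cm; v ends 49 cm/s.
x(10) = 4 + Σ Δx = 146.5 cm.

146.5 cm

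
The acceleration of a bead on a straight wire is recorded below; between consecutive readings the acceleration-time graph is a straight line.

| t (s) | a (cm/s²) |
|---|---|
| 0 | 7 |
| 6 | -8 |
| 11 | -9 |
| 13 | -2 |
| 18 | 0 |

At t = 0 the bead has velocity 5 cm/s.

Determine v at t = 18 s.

-56.5 cm/s

Δv equals the area under the a-t graph; then v = v₀ + Δv.
0–6 s: ½(7 + -8)(6) = -3 cm/s
6–11 s: ½(-8 + -9)(5) = -42.5 cm/s
11–13 s: ½(-9 + -2)(2) = -11 cm/s
13–18 s: ½(-2 + 0)(5) = -5 cm/s
Δv = -61.5 cm/s, so v(18) = 5 + (-61.5) = -56.5 cm/s.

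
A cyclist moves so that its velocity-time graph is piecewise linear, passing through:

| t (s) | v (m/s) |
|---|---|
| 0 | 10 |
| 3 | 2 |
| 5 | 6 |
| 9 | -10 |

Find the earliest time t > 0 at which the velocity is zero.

v changes sign on 5–9 s (from 6 to -10); the graph is linear there, so v = 0 at t = 5 + (-6)·(9 − 5)/(-10 − 6) = 6.5 s.

t = 6.5 s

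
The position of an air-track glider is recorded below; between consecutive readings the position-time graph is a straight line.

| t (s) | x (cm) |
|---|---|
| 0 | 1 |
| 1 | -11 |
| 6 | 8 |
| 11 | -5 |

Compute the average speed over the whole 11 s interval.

Average speed = (total path length)/(elapsed time); on a piecewise-linear x-t graph the path length is Σ|Δx|.
0–1 s: |Δx| = |-11 − 1| = 12 cm
1–6 s: |Δx| = |8 − -11| = 19 cm
6–11 s: |Δx| = |-5 − 8| = 13 cm
Total path = 44 cm; average speed = 44/11 = 4 cm/s.

4 cm/s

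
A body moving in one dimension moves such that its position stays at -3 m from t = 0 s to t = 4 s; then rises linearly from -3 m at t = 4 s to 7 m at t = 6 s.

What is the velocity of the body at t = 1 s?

Velocity is the slope of the x-t graph on 0–4 s: (-3 − -3)/(4 − 0) = 0 m/s.

0 m/s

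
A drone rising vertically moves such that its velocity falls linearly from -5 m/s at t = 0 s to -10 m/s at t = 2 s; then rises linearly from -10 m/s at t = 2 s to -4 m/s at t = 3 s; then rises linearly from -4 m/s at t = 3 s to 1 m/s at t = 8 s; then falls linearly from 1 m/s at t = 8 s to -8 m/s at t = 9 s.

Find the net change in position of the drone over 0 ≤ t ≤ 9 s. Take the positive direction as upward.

Net displacement equals the area under the velocity-time graph (areas below the axis count negative).
0–2 s: ½(-5 + -10)(2) = -15 m
2–3 s: ½(-10 + -4)(1) = -7 m
3–8 s: ½(-4 + 1)(5) = -7.5 m
8–9 s: ½(1 + -8)(1) = -3.5 m
Net displacement = -33 m

-33 m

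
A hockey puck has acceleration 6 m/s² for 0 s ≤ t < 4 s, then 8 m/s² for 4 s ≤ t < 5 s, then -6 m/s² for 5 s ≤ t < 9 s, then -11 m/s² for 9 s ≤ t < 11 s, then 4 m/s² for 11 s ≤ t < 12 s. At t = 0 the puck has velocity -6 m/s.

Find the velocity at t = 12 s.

Δv equals the area under the a-t graph; then v = v₀ + Δv.
0–4 s: 6 × 4 = 24 m/s
4–5 s: 8 × 1 = 8 m/s
5–9 s: -6 × 4 = -24 m/s
9–11 s: -11 × 2 = -22 m/s
11–12 s: 4 × 1 = 4 m/s
Δv = -10 m/s, so v(12) = -6 + (-10) = -16 m/s.

-16 m/s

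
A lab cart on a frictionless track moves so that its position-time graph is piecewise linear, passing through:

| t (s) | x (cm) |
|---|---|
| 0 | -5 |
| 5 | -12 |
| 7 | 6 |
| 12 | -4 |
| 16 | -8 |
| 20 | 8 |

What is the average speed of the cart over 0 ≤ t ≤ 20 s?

2.75 cm/s

Average speed = (total path length)/(elapsed time); on a piecewise-linear x-t graph the path length is Σ|Δx|.
0–5 s: |Δx| = |-12 − -5| = 7 cm
5–7 s: |Δx| = |6 − -12| = 18 cm
7–12 s: |Δx| = |-4 − 6| = 10 cm
12–16 s: |Δx| = |-8 − -4| = 4 cm
16–20 s: |Δx| = |8 − -8| = 16 cm
Total path = 55 cm; average speed = 55/20 = 2.75 cm/s.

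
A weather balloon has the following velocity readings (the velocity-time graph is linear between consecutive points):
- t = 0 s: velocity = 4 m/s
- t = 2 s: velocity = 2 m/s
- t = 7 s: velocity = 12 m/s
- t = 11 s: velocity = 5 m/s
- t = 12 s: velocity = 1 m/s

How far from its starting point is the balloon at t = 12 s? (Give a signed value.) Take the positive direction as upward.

Displacement is the signed area under the v-t curve.
0–2 s: ½(4 + 2)(2) = 6 m
2–7 s: ½(2 + 12)(5) = 35 m
7–11 s: ½(12 + 5)(4) = 34 m
11–12 s: ½(5 + 1)(1) = 3 m
Net displacement = 78 m

78 m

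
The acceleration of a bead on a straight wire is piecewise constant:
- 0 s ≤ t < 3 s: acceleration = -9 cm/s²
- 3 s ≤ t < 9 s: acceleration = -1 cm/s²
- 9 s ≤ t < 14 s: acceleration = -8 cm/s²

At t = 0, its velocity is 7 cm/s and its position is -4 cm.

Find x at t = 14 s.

On each constant-a segment, Δv = aΔt and Δx = v₀Δt + ½aΔt²; chain segment to segment.
0–3 s: v starts 7 cm/s; Δx = 7·3 + ½·-9·3² = -19.5 cm; v ends -20 cm/s.
3–9 s: v starts -20 cm/s; Δx = -20·6 + ½·-1·6² = -138 cm; v ends -26 cm/s.
9–14 s: v starts -26 cm/s; Δx = -26·5 + ½·-8·5² = -230 cm; v ends -66 cm/s.
x(14) = -4 + Σ Δx = -391.5 cm.

-391.5 cm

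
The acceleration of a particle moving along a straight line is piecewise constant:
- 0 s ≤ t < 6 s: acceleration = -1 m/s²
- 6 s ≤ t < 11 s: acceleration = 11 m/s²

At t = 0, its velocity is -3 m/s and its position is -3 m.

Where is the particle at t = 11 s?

On each constant-a segment, Δv = aΔt and Δx = v₀Δt + ½aΔt²; chain segment to segment.
0–6 s: v starts -3 m/s; Δx = -3·6 + ½·-1·6² = -36 m; v ends -9 m/s.
6–11 s: v starts -9 m/s; Δx = -9·5 + ½·11·5² = 92.5 m; v ends 46 m/s.
x(11) = -3 + Σ Δx = 53.5 m.

53.5 m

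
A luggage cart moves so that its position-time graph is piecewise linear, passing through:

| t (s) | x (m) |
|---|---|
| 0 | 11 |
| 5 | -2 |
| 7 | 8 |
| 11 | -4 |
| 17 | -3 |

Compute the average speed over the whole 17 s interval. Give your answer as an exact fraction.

36/17 m/s

Average speed = (total path length)/(elapsed time); on a piecewise-linear x-t graph the path length is Σ|Δx|.
0–5 s: |Δx| = |-2 − 11| = 13 m
5–7 s: |Δx| = |8 − -2| = 10 m
7–11 s: |Δx| = |-4 − 8| = 12 m
11–17 s: |Δx| = |-3 − -4| = 1 m
Total path = 36 m; average speed = 36/17 = 36/17 m/s.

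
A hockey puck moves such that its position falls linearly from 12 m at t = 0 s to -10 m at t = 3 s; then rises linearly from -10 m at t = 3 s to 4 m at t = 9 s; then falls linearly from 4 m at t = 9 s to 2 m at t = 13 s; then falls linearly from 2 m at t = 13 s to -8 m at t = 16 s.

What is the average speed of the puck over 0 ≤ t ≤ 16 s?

3 m/s

Average speed = (total path length)/(elapsed time); on a piecewise-linear x-t graph the path length is Σ|Δx|.
0–3 s: |Δx| = |-10 − 12| = 22 m
3–9 s: |Δx| = |4 − -10| = 14 m
9–13 s: |Δx| = |2 − 4| = 2 m
13–16 s: |Δx| = |-8 − 2| = 10 m
Total path = 48 m; average speed = 48/16 = 3 m/s.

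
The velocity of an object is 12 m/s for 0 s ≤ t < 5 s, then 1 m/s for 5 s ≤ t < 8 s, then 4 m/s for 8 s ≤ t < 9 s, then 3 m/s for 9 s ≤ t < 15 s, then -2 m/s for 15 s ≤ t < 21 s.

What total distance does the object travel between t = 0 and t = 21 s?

Total distance travelled is ∫|v| dt — sum the magnitudes of each area piece.
0–5 s: |12| × 5 = 60 m
5–8 s: |1| × 3 = 3 m
8–9 s: |4| × 1 = 4 m
9–15 s: |3| × 6 = 18 m
15–21 s: |-2| × 6 = 12 m
Total distance = 97 m

97 m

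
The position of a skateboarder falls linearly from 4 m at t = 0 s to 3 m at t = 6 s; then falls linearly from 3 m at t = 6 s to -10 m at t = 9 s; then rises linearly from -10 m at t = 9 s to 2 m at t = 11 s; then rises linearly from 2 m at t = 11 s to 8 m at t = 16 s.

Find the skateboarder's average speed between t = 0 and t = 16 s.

Average speed = (total path length)/(elapsed time); on a piecewise-linear x-t graph the path length is Σ|Δx|.
0–6 s: |Δx| = |3 − 4| = 1 m
6–9 s: |Δx| = |-10 − 3| = 13 m
9–11 s: |Δx| = |2 − -10| = 12 m
11–16 s: |Δx| = |8 − 2| = 6 m
Total path = 32 m; average speed = 32/16 = 2 m/s.

2 m/s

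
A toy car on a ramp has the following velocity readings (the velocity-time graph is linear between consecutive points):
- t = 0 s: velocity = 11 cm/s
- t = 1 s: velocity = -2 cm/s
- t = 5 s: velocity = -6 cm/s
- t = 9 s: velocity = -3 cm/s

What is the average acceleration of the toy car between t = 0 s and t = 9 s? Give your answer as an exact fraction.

Average acceleration = Δv/Δt = (-3 − 11)/(9 − 0) = -14/9 cm/s².

-14/9 cm/s²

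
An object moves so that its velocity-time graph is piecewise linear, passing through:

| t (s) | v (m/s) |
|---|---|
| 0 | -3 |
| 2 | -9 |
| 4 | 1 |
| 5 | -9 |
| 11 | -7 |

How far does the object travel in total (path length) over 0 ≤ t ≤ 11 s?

Distance (not displacement) is the total path length: add the absolute areas under v-t.
0–2 s: |½(-3 + -9)(2)| = 12 m
2–4 s: v = 0 at t = 3.8 s; triangle areas 8.1 + 0.1 = 8.2 m
4–5 s: v = 0 at t = 4.1 s; triangle areas 0.05 + 4.05 = 4.1 m
5–11 s: |½(-9 + -7)(6)| = 48 m
Total distance = 72.3 m

72.3 m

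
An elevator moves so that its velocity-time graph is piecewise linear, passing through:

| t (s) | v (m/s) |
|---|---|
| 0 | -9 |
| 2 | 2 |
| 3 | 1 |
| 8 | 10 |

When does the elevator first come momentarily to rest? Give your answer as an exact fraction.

v changes sign on 0–2 s (from -9 to 2); the graph is linear there, so v = 0 at t = 0 + (9)·(2 − 0)/(2 − -9) = 18/11 s.

t = 18/11 s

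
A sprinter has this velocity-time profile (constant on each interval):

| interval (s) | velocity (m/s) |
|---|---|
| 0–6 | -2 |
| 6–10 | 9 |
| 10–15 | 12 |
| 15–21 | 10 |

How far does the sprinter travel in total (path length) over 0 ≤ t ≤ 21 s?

Distance (not displacement) is the total path length: add the absolute areas under v-t.
0–6 s: |-2| × 6 = 12 m
6–10 s: |9| × 4 = 36 m
10–15 s: |12| × 5 = 60 m
15–21 s: |10| × 6 = 60 m
Total distance = 168 m

168 m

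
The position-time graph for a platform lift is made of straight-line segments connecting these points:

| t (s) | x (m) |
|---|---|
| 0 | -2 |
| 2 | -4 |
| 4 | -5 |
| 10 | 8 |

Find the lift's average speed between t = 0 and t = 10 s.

1.6 m/s

Average speed = (total path length)/(elapsed time); on a piecewise-linear x-t graph the path length is Σ|Δx|.
0–2 s: |Δx| = |-4 − -2| = 2 m
2–4 s: |Δx| = |-5 − -4| = 1 m
4–10 s: |Δx| = |8 − -5| = 13 m
Total path = 16 m; average speed = 16/10 = 1.6 m/s.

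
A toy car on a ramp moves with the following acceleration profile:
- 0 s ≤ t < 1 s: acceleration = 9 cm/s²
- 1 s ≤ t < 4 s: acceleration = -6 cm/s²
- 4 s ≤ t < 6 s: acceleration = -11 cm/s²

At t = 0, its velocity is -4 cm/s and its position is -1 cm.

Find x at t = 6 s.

On each constant-a segment, Δv = aΔt and Δx = v₀Δt + ½aΔt²; chain segment to segment.
0–1 s: v starts -4 cm/s; Δx = -4·1 + ½·9·1² = 0.5 cm; v ends 5 cm/s.
1–4 s: v starts 5 cm/s; Δx = 5·3 + ½·-6·3² = -12 cm; v ends -13 cm/s.
4–6 s: v starts -13 cm/s; Δx = -13·2 + ½·-11·2² = -48 cm; v ends -35 cm/s.
x(6) = -1 + Σ Δx = -60.5 cm.

-60.5 cm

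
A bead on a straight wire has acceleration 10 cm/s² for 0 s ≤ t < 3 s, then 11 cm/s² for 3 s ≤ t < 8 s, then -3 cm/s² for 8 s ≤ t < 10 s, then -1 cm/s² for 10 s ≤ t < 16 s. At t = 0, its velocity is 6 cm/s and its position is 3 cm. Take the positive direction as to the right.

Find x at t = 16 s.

On each constant-a segment, Δv = aΔt and Δx = v₀Δt + ½aΔt²; chain segment to segment.
0–3 s: v starts 6 cm/s; Δx = 6·3 + ½·10·3² = 63 cm; v ends 36 cm/s.
3–8 s: v starts 36 cm/s; Δx = 36·5 + ½·11·5² = 317.5 cm; v ends 91 cm/s.
8–10 s: v starts 91 cm/s; Δx = 91·2 + ½·-3·2² = 176 cm; v ends 85 cm/s.
10–16 s: v starts 85 cm/s; Δx = 85·6 + ½·-1·6² = 492 cm; v ends 79 cm/s.
x(16) = 3 + Σ Δx = 1051.5 cm.

1051.5 cm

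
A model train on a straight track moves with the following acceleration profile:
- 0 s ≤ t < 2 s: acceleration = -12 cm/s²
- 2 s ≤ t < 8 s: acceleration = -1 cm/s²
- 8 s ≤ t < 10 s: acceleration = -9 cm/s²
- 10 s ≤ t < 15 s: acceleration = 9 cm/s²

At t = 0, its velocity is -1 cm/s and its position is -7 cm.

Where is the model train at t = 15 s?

On each constant-a segment, Δv = aΔt and Δx = v₀Δt + ½aΔt²; chain segment to segment.
0–2 s: v starts -1 cm/s; Δx = -1·2 + ½·-12·2² = -26 cm; v ends -25 cm/s.
2–8 s: v starts -25 cm/s; Δx = -25·6 + ½·-1·6² = -168 cm; v ends -31 cm/s.
8–10 s: v starts -31 cm/s; Δx = -31·2 + ½·-9·2² = -80 cm; v ends -49 cm/s.
10–15 s: v starts -49 cm/s; Δx = -49·5 + ½·9·5² = -132.5 cm; v ends -4 cm/s.
x(15) = -7 + Σ Δx = -413.5 cm.

-413.5 cm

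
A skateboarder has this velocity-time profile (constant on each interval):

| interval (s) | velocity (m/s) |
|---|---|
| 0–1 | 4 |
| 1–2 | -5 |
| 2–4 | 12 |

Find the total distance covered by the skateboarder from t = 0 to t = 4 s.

33 m

Total distance travelled is ∫|v| dt — sum the magnitudes of each area piece.
0–1 s: |4| × 1 = 4 m
1–2 s: |-5| × 1 = 5 m
2–4 s: |12| × 2 = 24 m
Total distance = 33 m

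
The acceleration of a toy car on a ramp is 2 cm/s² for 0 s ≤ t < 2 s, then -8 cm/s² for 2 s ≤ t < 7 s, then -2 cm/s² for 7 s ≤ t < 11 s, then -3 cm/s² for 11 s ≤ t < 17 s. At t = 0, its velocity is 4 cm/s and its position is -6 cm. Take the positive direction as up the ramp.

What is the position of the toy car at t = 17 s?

On each constant-a segment, Δv = aΔt and Δx = v₀Δt + ½aΔt²; chain segment to segment.
0–2 s: v starts 4 cm/s; Δx = 4·2 + ½·2·2² = 12 cm; v ends 8 cm/s.
2–7 s: v starts 8 cm/s; Δx = 8·5 + ½·-8·5² = -60 cm; v ends -32 cm/s.
7–11 s: v starts -32 cm/s; Δx = -32·4 + ½·-2·4² = -144 cm; v ends -40 cm/s.
11–17 s: v starts -40 cm/s; Δx = -40·6 + ½·-3·6² = -294 cm; v ends -58 cm/s.
x(17) = -6 + Σ Δx = -492 cm.

-492 cm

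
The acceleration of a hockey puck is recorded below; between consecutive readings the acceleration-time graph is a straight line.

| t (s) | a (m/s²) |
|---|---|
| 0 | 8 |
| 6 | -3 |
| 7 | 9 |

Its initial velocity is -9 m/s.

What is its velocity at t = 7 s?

9 m/s

Δv equals the area under the a-t graph; then v = v₀ + Δv.
0–6 s: ½(8 + -3)(6) = 15 m/s
6–7 s: ½(-3 + 9)(1) = 3 m/s
Δv = 18 m/s, so v(7) = -9 + (18) = 9 m/s.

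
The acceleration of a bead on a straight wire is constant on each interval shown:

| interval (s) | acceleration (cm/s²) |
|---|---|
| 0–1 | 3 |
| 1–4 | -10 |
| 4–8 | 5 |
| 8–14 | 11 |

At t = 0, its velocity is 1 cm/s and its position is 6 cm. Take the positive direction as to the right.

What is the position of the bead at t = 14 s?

73.5 cm

On each constant-a segment, Δv = aΔt and Δx = v₀Δt + ½aΔt²; chain segment to segment.
0–1 s: v starts 1 cm/s; Δx = 1·1 + ½·3·1² = 2.5 cm; v ends 4 cm/s.
1–4 s: v starts 4 cm/s; Δx = 4·3 + ½·-10·3² = -33 cm; v ends -26 cm/s.
4–8 s: v starts -26 cm/s; Δx = -26·4 + ½·5·4² = -64 cm; v ends -6 cm/s.
8–14 s: v starts -6 cm/s; Δx = -6·6 + ½·11·6² = 162 cm; v ends 60 cm/s.
x(14) = 6 + Σ Δx = 73.5 cm.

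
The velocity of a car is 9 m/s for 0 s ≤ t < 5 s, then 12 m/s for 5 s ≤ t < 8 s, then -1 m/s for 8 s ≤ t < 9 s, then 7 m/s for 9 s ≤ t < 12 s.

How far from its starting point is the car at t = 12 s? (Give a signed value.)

101 m

Net displacement equals the area under the velocity-time graph (areas below the axis count negative).
0–5 s: 9 × 5 = 45 m
5–8 s: 12 × 3 = 36 m
8–9 s: -1 × 1 = -1 m
9–12 s: 7 × 3 = 21 m
Net displacement = 101 m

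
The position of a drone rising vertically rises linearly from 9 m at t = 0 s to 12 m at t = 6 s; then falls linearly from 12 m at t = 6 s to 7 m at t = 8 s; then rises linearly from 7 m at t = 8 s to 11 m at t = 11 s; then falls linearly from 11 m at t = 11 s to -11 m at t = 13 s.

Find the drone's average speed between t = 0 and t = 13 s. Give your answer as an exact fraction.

34/13 m/s

Average speed = (total path length)/(elapsed time); on a piecewise-linear x-t graph the path length is Σ|Δx|.
0–6 s: |Δx| = |12 − 9| = 3 m
6–8 s: |Δx| = |7 − 12| = 5 m
8–11 s: |Δx| = |11 − 7| = 4 m
11–13 s: |Δx| = |-11 − 11| = 22 m
Total path = 34 m; average speed = 34/13 = 34/13 m/s.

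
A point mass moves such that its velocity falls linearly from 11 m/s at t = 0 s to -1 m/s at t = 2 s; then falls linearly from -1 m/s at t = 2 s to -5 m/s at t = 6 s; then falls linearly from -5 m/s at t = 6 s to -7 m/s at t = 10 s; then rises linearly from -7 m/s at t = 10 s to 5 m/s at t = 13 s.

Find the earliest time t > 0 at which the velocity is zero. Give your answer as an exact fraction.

v changes sign on 0–2 s (from 11 to -1); the graph is linear there, so v = 0 at t = 0 + (-11)·(2 − 0)/(-1 − 11) = 11/6 s.

t = 11/6 s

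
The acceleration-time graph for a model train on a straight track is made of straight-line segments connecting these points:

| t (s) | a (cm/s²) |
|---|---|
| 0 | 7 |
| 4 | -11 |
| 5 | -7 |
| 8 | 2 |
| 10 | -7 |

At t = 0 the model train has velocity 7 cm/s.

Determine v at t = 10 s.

-22.5 cm/s

Δv equals the area under the a-t graph; then v = v₀ + Δv.
0–4 s: ½(7 + -11)(4) = -8 cm/s
4–5 s: ½(-11 + -7)(1) = -9 cm/s
5–8 s: ½(-7 + 2)(3) = -7.5 cm/s
8–10 s: ½(2 + -7)(2) = -5 cm/s
Δv = -29.5 cm/s, so v(10) = 7 + (-29.5) = -22.5 cm/s.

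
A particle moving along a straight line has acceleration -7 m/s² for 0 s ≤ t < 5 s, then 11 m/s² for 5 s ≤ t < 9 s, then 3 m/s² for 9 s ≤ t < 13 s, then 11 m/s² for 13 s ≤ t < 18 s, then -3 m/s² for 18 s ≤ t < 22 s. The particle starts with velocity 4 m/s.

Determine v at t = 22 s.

68 m/s

Δv equals the area under the a-t graph; then v = v₀ + Δv.
0–5 s: -7 × 5 = -35 m/s
5–9 s: 11 × 4 = 44 m/s
9–13 s: 3 × 4 = 12 m/s
13–18 s: 11 × 5 = 55 m/s
18–22 s: -3 × 4 = -12 m/s
Δv = 64 m/s, so v(22) = 4 + (64) = 68 m/s.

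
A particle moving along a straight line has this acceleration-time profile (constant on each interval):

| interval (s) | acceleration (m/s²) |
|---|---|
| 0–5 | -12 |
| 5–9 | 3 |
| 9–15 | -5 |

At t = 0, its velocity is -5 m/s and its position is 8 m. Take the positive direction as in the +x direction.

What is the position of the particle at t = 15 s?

On each constant-a segment, Δv = aΔt and Δx = v₀Δt + ½aΔt²; chain segment to segment.
0–5 s: v starts -5 m/s; Δx = -5·5 + ½·-12·5² = -175 m; v ends -65 m/s.
5–9 s: v starts -65 m/s; Δx = -65·4 + ½·3·4² = -236 m; v ends -53 m/s.
9–15 s: v starts -53 m/s; Δx = -53·6 + ½·-5·6² = -408 m; v ends -83 m/s.
x(15) = 8 + Σ Δx = -811 m.

-811 m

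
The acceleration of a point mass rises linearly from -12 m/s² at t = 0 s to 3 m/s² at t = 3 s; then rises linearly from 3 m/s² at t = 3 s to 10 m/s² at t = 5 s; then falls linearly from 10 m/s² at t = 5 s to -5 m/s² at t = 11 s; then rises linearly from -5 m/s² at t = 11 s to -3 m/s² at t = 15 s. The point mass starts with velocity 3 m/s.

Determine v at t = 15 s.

Δv equals the area under the a-t graph; then v = v₀ + Δv.
0–3 s: ½(-12 + 3)(3) = -13.5 m/s
3–5 s: ½(3 + 10)(2) = 13 m/s
5–11 s: ½(10 + -5)(6) = 15 m/s
11–15 s: ½(-5 + -3)(4) = -16 m/s
Δv = -1.5 m/s, so v(15) = 3 + (-1.5) = 1.5 m/s.

1.5 m/s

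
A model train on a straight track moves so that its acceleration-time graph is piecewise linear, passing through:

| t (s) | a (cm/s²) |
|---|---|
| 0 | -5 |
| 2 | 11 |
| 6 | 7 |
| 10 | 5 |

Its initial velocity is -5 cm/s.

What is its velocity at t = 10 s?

61 cm/s

Δv equals the area under the a-t graph; then v = v₀ + Δv.
0–2 s: ½(-5 + 11)(2) = 6 cm/s
2–6 s: ½(11 + 7)(4) = 36 cm/s
6–10 s: ½(7 + 5)(4) = 24 cm/s
Δv = 66 cm/s, so v(10) = -5 + (66) = 61 cm/s.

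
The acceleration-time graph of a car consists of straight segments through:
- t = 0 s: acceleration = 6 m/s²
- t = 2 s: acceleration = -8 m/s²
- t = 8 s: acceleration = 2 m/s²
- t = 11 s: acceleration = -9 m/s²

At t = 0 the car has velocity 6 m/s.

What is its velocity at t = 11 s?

Δv equals the area under the a-t graph; then v = v₀ + Δv.
0–2 s: ½(6 + -8)(2) = -2 m/s
2–8 s: ½(-8 + 2)(6) = -18 m/s
8–11 s: ½(2 + -9)(3) = -10.5 m/s
Δv = -30.5 m/s, so v(11) = 6 + (-30.5) = -24.5 m/s.

-24.5 m/s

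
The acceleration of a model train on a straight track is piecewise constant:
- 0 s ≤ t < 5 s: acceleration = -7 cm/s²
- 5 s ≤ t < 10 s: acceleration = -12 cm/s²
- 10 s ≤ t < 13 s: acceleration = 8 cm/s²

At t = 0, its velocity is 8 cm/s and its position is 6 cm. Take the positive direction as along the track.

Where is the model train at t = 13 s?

-551.5 cm

On each constant-a segment, Δv = aΔt and Δx = v₀Δt + ½aΔt²; chain segment to segment.
0–5 s: v starts 8 cm/s; Δx = 8·5 + ½·-7·5² = -47.5 cm; v ends -27 cm/s.
5–10 s: v starts -27 cm/s; Δx = -27·5 + ½·-12·5² = -285 cm; v ends -87 cm/s.
10–13 s: v starts -87 cm/s; Δx = -87·3 + ½·8·3² = -225 cm; v ends -63 cm/s.
x(13) = 6 + Σ Δx = -551.5 cm.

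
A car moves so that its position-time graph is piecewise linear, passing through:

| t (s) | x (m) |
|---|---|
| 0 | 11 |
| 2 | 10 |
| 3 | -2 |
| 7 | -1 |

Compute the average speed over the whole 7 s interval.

2 m/s

Average speed = (total path length)/(elapsed time); on a piecewise-linear x-t graph the path length is Σ|Δx|.
0–2 s: |Δx| = |10 − 11| = 1 m
2–3 s: |Δx| = |-2 − 10| = 12 m
3–7 s: |Δx| = |-1 − -2| = 1 m
Total path = 14 m; average speed = 14/7 = 2 m/s.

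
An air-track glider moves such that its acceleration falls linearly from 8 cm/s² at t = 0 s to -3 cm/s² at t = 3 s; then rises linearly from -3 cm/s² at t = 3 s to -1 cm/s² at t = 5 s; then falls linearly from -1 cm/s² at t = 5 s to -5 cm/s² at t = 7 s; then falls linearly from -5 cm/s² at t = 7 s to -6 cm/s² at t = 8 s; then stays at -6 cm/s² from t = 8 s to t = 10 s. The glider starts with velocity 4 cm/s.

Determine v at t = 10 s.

-16 cm/s

Δv equals the area under the a-t graph; then v = v₀ + Δv.
0–3 s: ½(8 + -3)(3) = 7.5 cm/s
3–5 s: ½(-3 + -1)(2) = -4 cm/s
5–7 s: ½(-1 + -5)(2) = -6 cm/s
7–8 s: ½(-5 + -6)(1) = -5.5 cm/s
8–10 s: -6 × 2 = -12 cm/s
Δv = -20 cm/s, so v(10) = 4 + (-20) = -16 cm/s.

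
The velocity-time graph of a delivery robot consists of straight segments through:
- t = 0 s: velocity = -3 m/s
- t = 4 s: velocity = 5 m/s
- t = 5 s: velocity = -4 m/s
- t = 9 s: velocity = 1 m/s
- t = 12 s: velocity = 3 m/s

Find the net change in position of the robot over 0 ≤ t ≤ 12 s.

Net displacement equals the area under the velocity-time graph (areas below the axis count negative).
0–4 s: ½(-3 + 5)(4) = 4 m
4–5 s: ½(5 + -4)(1) = 0.5 m
5–9 s: ½(-4 + 1)(4) = -6 m
9–12 s: ½(1 + 3)(3) = 6 m
Net displacement = 4.5 m

4.5 m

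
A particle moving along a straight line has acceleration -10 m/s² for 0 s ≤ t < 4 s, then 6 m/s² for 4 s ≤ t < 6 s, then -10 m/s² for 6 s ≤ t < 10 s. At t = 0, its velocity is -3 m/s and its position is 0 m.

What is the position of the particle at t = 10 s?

-370 m

On each constant-a segment, Δv = aΔt and Δx = v₀Δt + ½aΔt²; chain segment to segment.
0–4 s: v starts -3 m/s; Δx = -3·4 + ½·-10·4² = -92 m; v ends -43 m/s.
4–6 s: v starts -43 m/s; Δx = -43·2 + ½·6·2² = -74 m; v ends -31 m/s.
6–10 s: v starts -31 m/s; Δx = -31·4 + ½·-10·4² = -204 m; v ends -71 m/s.
x(10) = 0 + Σ Δx = -370 m.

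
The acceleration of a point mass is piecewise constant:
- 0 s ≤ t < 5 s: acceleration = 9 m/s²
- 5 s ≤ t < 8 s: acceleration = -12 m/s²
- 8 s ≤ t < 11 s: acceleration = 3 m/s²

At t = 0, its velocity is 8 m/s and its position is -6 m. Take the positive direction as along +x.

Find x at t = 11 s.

316 m

On each constant-a segment, Δv = aΔt and Δx = v₀Δt + ½aΔt²; chain segment to segment.
0–5 s: v starts 8 m/s; Δx = 8·5 + ½·9·5² = 152.5 m; v ends 53 m/s.
5–8 s: v starts 53 m/s; Δx = 53·3 + ½·-12·3² = 105 m; v ends 17 m/s.
8–11 s: v starts 17 m/s; Δx = 17·3 + ½·3·3² = 64.5 m; v ends 26 m/s.
x(11) = -6 + Σ Δx = 316 m.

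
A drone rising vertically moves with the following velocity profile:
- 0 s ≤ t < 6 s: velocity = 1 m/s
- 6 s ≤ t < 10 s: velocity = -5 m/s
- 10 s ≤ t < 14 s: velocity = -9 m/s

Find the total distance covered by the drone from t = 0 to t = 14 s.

62 m

Total distance travelled is ∫|v| dt — sum the magnitudes of each area piece.
0–6 s: |1| × 6 = 6 m
6–10 s: |-5| × 4 = 20 m
10–14 s: |-9| × 4 = 36 m
Total distance = 62 m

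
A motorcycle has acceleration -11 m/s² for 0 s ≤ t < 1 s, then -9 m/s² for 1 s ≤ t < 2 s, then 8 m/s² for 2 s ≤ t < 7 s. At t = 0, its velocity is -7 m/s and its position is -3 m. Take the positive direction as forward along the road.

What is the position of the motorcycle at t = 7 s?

On each constant-a segment, Δv = aΔt and Δx = v₀Δt + ½aΔt²; chain segment to segment.
0–1 s: v starts -7 m/s; Δx = -7·1 + ½·-11·1² = -12.5 m; v ends -18 m/s.
1–2 s: v starts -18 m/s; Δx = -18·1 + ½·-9·1² = -22.5 m; v ends -27 m/s.
2–7 s: v starts -27 m/s; Δx = -27·5 + ½·8·5² = -35 m; v ends 13 m/s.
x(7) = -3 + Σ Δx = -73 m.

-73 m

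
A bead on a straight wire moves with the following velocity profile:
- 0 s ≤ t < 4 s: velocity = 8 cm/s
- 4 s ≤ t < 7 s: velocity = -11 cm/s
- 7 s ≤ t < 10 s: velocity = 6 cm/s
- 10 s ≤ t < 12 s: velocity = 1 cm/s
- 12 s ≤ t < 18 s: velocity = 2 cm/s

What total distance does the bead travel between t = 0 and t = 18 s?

Distance (not displacement) is the total path length: add the absolute areas under v-t.
0–4 s: |8| × 4 = 32 cm
4–7 s: |-11| × 3 = 33 cm
7–10 s: |6| × 3 = 18 cm
10–12 s: |1| × 2 = 2 cm
12–18 s: |2| × 6 = 12 cm
Total distance = 97 cm

97 cm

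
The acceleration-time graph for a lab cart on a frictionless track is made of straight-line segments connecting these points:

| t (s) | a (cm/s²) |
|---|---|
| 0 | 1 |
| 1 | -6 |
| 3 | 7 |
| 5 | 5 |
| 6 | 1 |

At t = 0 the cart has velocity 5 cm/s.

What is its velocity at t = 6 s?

Δv equals the area under the a-t graph; then v = v₀ + Δv.
0–1 s: ½(1 + -6)(1) = -2.5 cm/s
1–3 s: ½(-6 + 7)(2) = 1 cm/s
3–5 s: ½(7 + 5)(2) = 12 cm/s
5–6 s: ½(5 + 1)(1) = 3 cm/s
Δv = 13.5 cm/s, so v(6) = 5 + (13.5) = 18.5 cm/s.

18.5 cm/s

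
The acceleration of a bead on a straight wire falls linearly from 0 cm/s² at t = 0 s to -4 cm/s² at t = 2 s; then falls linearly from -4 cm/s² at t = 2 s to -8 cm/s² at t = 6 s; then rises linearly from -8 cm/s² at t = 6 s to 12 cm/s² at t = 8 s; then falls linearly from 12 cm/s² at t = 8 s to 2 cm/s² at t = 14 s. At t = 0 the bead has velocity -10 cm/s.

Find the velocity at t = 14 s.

8 cm/s

Δv equals the area under the a-t graph; then v = v₀ + Δv.
0–2 s: ½(0 + -4)(2) = -4 cm/s
2–6 s: ½(-4 + -8)(4) = -24 cm/s
6–8 s: ½(-8 + 12)(2) = 4 cm/s
8–14 s: ½(12 + 2)(6) = 42 cm/s
Δv = 18 cm/s, so v(14) = -10 + (18) = 8 cm/s.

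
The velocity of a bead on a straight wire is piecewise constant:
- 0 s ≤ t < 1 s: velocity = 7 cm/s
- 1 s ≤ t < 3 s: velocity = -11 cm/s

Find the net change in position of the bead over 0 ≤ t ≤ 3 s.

Net displacement equals the area under the velocity-time graph (areas below the axis count negative).
0–1 s: 7 × 1 = 7 cm
1–3 s: -11 × 2 = -22 cm
Net displacement = -15 cm

-15 cm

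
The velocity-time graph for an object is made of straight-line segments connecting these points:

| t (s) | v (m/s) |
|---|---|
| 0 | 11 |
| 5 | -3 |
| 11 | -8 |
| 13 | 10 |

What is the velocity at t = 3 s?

On 0–5 s the graph is linear from 11 to -3 m/s: v(3) = 11 + (-3 − 11)·(3 − 0)/(5 − 0) = 2.6 m/s.

2.6 m/s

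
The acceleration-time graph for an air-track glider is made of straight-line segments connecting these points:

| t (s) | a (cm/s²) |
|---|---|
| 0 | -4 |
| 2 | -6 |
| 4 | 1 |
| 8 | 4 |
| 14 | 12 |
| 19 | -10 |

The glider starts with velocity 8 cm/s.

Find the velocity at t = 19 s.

Δv equals the area under the a-t graph; then v = v₀ + Δv.
0–2 s: ½(-4 + -6)(2) = -10 cm/s
2–4 s: ½(-6 + 1)(2) = -5 cm/s
4–8 s: ½(1 + 4)(4) = 10 cm/s
8–14 s: ½(4 + 12)(6) = 48 cm/s
14–19 s: ½(12 + -10)(5) = 5 cm/s
Δv = 48 cm/s, so v(19) = 8 + (48) = 56 cm/s.

56 cm/s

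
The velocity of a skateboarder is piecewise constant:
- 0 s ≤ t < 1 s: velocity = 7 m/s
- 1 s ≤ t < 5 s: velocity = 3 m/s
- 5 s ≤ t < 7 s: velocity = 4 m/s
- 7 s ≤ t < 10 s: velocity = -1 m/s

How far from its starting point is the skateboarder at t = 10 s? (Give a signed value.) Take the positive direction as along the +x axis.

Net displacement equals the area under the velocity-time graph (areas below the axis count negative).
0–1 s: 7 × 1 = 7 m
1–5 s: 3 × 4 = 12 m
5–7 s: 4 × 2 = 8 m
7–10 s: -1 × 3 = -3 m
Net displacement = 24 m

24 m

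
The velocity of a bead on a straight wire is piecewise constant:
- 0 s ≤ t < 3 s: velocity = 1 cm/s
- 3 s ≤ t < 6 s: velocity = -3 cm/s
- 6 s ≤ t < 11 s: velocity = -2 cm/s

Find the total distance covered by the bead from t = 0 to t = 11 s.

22 cm

Distance (not displacement) is the total path length: add the absolute areas under v-t.
0–3 s: |1| × 3 = 3 cm
3–6 s: |-3| × 3 = 9 cm
6–11 s: |-2| × 5 = 10 cm
Total distance = 22 cm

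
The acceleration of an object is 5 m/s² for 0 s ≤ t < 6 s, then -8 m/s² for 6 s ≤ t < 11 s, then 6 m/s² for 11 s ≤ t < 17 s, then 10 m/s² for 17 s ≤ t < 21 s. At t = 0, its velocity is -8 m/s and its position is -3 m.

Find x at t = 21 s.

201 m

On each constant-a segment, Δv = aΔt and Δx = v₀Δt + ½aΔt²; chain segment to segment.
0–6 s: v starts -8 m/s; Δx = -8·6 + ½·5·6² = 42 m; v ends 22 m/s.
6–11 s: v starts 22 m/s; Δx = 22·5 + ½·-8·5² = 10 m; v ends -18 m/s.
11–17 s: v starts -18 m/s; Δx = -18·6 + ½·6·6² = 0 m; v ends 18 m/s.
17–21 s: v starts 18 m/s; Δx = 18·4 + ½·10·4² = 152 m; v ends 58 m/s.
x(21) = -3 + Σ Δx = 201 m.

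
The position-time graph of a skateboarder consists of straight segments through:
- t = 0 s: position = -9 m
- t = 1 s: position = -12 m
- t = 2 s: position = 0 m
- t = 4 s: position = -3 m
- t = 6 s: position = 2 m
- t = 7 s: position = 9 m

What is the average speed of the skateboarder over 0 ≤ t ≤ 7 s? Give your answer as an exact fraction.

30/7 m/s

Average speed = (total path length)/(elapsed time); on a piecewise-linear x-t graph the path length is Σ|Δx|.
0–1 s: |Δx| = |-12 − -9| = 3 m
1–2 s: |Δx| = |0 − -12| = 12 m
2–4 s: |Δx| = |-3 − 0| = 3 m
4–6 s: |Δx| = |2 − -3| = 5 m
6–7 s: |Δx| = |9 − 2| = 7 m
Total path = 30 m; average speed = 30/7 = 30/7 m/s.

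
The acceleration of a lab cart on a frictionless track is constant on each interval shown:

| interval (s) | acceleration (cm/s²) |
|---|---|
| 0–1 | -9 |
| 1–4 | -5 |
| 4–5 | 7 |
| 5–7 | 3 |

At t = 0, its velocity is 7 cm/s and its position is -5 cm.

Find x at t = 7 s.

On each constant-a segment, Δv = aΔt and Δx = v₀Δt + ½aΔt²; chain segment to segment.
0–1 s: v starts 7 cm/s; Δx = 7·1 + ½·-9·1² = 2.5 cm; v ends -2 cm/s.
1–4 s: v starts -2 cm/s; Δx = -2·3 + ½·-5·3² = -28.5 cm; v ends -17 cm/s.
4–5 s: v starts -17 cm/s; Δx = -17·1 + ½·7·1² = -13.5 cm; v ends -10 cm/s.
5–7 s: v starts -10 cm/s; Δx = -10·2 + ½·3·2² = -14 cm; v ends -4 cm/s.
x(7) = -5 + Σ Δx = -58.5 cm.

-58.5 cm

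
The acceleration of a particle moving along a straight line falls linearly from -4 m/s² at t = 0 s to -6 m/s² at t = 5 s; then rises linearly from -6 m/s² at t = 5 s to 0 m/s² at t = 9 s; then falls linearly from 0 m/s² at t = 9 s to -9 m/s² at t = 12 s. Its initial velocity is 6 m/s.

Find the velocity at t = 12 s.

-44.5 m/s

Δv equals the area under the a-t graph; then v = v₀ + Δv.
0–5 s: ½(-4 + -6)(5) = -25 m/s
5–9 s: ½(-6 + 0)(4) = -12 m/s
9–12 s: ½(0 + -9)(3) = -13.5 m/s
Δv = -50.5 m/s, so v(12) = 6 + (-50.5) = -44.5 m/s.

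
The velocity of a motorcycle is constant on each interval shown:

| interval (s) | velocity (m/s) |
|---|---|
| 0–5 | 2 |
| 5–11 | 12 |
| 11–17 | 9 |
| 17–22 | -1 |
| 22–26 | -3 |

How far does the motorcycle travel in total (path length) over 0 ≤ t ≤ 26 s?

Total distance travelled is ∫|v| dt — sum the magnitudes of each area piece.
0–5 s: |2| × 5 = 10 m
5–11 s: |12| × 6 = 72 m
11–17 s: |9| × 6 = 54 m
17–22 s: |-1| × 5 = 5 m
22–26 s: |-3| × 4 = 12 m
Total distance = 153 m

153 m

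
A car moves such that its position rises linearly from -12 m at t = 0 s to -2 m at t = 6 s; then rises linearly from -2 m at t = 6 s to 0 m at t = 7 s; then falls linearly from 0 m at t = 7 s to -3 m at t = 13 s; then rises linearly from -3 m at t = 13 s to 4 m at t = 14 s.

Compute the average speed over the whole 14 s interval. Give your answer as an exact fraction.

11/7 m/s

Average speed = (total path length)/(elapsed time); on a piecewise-linear x-t graph the path length is Σ|Δx|.
0–6 s: |Δx| = |-2 − -12| = 10 m
6–7 s: |Δx| = |0 − -2| = 2 m
7–13 s: |Δx| = |-3 − 0| = 3 m
13–14 s: |Δx| = |4 − -3| = 7 m
Total path = 22 m; average speed = 22/14 = 11/7 m/s.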